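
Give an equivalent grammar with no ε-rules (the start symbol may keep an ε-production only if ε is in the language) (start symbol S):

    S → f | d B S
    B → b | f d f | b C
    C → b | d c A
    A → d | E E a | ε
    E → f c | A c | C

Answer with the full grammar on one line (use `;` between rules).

S → f | d B S; B → b | f d f | b C; C → b | d c A | d c; A → d | E E a; E → f c | A c | c | C

The nullable symbols are {A}.
ε ∉ L(G), so no ε-production is kept.
Expand every rule over subsets of its nullable positions: C → d c A gives d c A | d c. E → A c gives A c | c.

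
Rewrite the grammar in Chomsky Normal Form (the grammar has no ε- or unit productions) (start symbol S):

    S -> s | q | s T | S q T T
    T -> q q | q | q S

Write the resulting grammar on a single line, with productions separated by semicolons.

S -> s | q | X1 T | S Y1; T -> X2 X2 | q | X2 S; X1 -> s; X2 -> q; Y1 -> X2 Y2; Y2 -> T T

Introduce a nonterminal for each terminal appearing in a rule of length ≥ 2: X1 → s, X2 → q.
Binarize each right-hand side of length ≥ 3 by chaining fresh nonterminals (Y1, Y2, …): affected rules were S → S X2 T T.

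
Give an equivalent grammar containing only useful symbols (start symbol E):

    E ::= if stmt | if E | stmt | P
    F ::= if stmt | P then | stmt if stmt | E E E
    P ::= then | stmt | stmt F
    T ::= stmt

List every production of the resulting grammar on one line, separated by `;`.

E ::= if stmt | if E | stmt | P; F ::= if stmt | P then | stmt if stmt | E E E; P ::= then | stmt | stmt F

Generating nonterminals: {E, F, P, T}.
Reachable from E after that: {E, F, P}.
Removed useless symbols: {T} and every production mentioning them.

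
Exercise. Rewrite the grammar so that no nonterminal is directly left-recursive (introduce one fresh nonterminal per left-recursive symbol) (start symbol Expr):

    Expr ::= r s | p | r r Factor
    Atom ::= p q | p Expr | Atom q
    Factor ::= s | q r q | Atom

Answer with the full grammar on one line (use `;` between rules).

Expr ::= r s | p | r r Factor; Atom ::= p q Atom1 | p Expr Atom1; Factor ::= s | q r q | Atom; Atom1 ::= q Atom1 | ε

Left recursion appears on Atom.
For Atom: α = {q}, β = {p q, p Expr}. Rewrite as Atom → β Atom1 and Atom1 → α Atom1 | ε.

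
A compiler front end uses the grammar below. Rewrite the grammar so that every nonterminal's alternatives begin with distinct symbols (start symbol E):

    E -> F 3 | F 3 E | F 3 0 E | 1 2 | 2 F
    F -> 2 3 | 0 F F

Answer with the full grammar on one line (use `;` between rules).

E has alternatives sharing prefix 'F 3': factor to E → F 3 E' with E' → ε | E | 0 E.

E -> 1 2 | 2 F | F 3 E'; F -> 2 3 | 0 F F; E' -> ε | E | 0 E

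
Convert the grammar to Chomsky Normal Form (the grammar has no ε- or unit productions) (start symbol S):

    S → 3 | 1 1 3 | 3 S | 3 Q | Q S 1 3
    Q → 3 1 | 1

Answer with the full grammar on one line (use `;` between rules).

S → 3 | X1 Y1 | X2 S | X2 Q | Q Y2; Q → X2 X1 | 1; X1 → 1; X2 → 3; Y1 → X1 X2; Y2 → S Y3; Y3 → X1 X2

Introduce a nonterminal for each terminal appearing in a rule of length ≥ 2: X1 → 1, X2 → 3.
Binarize each right-hand side of length ≥ 3 by chaining fresh nonterminals (Y1, Y2, …): affected rules were S → X1 X1 X2; S → Q S X1 X2.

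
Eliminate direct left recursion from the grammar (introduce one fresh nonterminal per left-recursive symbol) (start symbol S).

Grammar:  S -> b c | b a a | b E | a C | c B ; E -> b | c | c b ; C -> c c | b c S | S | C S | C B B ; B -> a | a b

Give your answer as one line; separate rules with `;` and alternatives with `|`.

Left recursion appears on C.
For C: α = {S, B B}, β = {c c, b c S, S}. Rewrite as C → β C' and C' → α C' | ε.

S -> b c | b a a | b E | a C | c B; E -> b | c | c b; C -> c c C' | b c S C' | S C'; B -> a | a b; C' -> S C' | B B C' | ε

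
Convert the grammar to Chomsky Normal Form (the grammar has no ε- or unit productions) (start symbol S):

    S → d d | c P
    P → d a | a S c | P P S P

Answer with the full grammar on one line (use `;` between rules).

Introduce a nonterminal for each terminal appearing in a rule of length ≥ 2: X1 → d, X2 → c, X3 → a.
Binarize each right-hand side of length ≥ 3 by chaining fresh nonterminals (Y1, Y2, …): affected rules were P → X3 S X2; P → P P S P.

S → X1 X1 | X2 P; P → X1 X3 | X3 Y1 | P Y2; X1 → d; X2 → c; X3 → a; Y1 → S X2; Y2 → P Y3; Y3 → S P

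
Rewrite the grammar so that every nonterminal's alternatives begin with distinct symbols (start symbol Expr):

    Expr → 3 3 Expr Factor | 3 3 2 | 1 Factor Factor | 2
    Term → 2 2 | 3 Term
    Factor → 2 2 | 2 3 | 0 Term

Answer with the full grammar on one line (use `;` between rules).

Expr → 1 Factor Factor | 2 | 3 3 Expr1; Term → 2 2 | 3 Term; Factor → 0 Term | 2 Factor1; Expr1 → Expr Factor | 2; Factor1 → 2 | 3

Expr has alternatives sharing prefix '3 3': factor to Expr → 3 3 Expr1 with Expr1 → Expr Factor | 2.
Factor has alternatives sharing prefix '2': factor to Factor → 2 Factor1 with Factor1 → 2 | 3.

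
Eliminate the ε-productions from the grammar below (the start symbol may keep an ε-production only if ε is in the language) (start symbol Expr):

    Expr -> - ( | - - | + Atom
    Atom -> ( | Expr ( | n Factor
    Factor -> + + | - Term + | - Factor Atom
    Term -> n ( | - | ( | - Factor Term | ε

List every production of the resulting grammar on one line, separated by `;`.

Nullable nonterminals: {Term}.
ε ∉ L(G), so no ε-production is kept.
For each production, add variants omitting each subset of nullable occurrences: Factor → - Term + gives - Term + | - +. Term → - Factor Term gives - Factor Term | - Factor.

Expr -> - ( | - - | + Atom; Atom -> ( | Expr ( | n Factor; Factor -> + + | - Term + | - + | - Factor Atom; Term -> n ( | - | ( | - Factor Term | - Factor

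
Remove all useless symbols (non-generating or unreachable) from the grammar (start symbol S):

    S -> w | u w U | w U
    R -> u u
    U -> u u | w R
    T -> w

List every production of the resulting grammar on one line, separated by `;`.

S -> w | u w U | w U; R -> u u; U -> u u | w R

Generating nonterminals: {R, S, T, U}.
Reachable from S after that: {R, S, U}.
Removed useless symbols: {T} and every production mentioning them.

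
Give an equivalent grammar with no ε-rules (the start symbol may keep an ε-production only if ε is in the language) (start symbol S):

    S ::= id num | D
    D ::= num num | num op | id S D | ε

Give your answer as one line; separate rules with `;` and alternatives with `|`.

Nullable set = {D, S}.
ε ∈ L(G) since S is nullable, so keep S → ε.
Expand every rule over subsets of its nullable positions: D → id S D gives id S D | id S | id D | id.

S ::= id num | D | ε; D ::= num num | num op | id S D | id S | id D | id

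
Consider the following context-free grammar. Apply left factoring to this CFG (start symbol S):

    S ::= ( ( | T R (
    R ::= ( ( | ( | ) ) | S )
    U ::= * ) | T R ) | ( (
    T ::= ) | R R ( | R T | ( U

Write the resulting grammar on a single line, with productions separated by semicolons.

S ::= ( ( | T R (; R ::= ) ) | S ) | ( R'; U ::= * ) | T R ) | ( (; T ::= ) | ( U | R T'; R' ::= ( | eps; T' ::= R ( | T

R has alternatives sharing prefix '(': factor to R → ( R' with R' → ( | ε.
T has alternatives sharing prefix 'R': factor to T → R T' with T' → R ( | T.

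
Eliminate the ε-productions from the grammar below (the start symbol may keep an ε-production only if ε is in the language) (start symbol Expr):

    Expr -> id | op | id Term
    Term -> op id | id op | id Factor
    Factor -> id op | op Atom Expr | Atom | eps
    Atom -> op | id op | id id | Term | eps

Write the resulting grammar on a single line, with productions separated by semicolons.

Expr -> id | op | id Term; Term -> op id | id op | id Factor | id; Factor -> id op | op Atom Expr | op Expr | Atom; Atom -> op | id op | id id | Term

Nullable nonterminals: {Atom, Factor}.
ε ∉ L(G), so no ε-production is kept.
Expand every rule over subsets of its nullable positions: Term → id Factor gives id Factor | id. Factor → op Atom Expr gives op Atom Expr | op Expr.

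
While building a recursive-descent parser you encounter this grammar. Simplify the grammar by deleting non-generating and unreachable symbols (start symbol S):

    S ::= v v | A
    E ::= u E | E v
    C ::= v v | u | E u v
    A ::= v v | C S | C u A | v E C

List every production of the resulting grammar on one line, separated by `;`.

Generating nonterminals: {A, C, S}.
Reachable from S after that: {A, C, S}.
Removed useless symbols: {E} and every production mentioning them.

S ::= v v | A; C ::= v v | u; A ::= v v | C S | C u A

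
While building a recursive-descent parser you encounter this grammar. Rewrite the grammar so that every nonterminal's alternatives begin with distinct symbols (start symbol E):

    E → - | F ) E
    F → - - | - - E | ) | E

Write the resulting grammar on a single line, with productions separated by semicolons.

F has alternatives sharing prefix '- -': factor to F → - - F' with F' → ε | E.

E → - | F ) E; F → ) | E | - - F'; F' → ε | E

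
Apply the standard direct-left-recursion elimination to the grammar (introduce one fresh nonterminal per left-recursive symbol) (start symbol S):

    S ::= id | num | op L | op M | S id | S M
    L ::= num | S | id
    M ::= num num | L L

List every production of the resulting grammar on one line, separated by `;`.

S ::= id S' | num S' | op L S' | op M S'; L ::= num | S | id; M ::= num num | L L; S' ::= id S' | M S' | eps

S is directly left-recursive.
For S: α = {id, M}, β = {id, num, op L, op M}. Rewrite as S → β S' and S' → α S' | ε.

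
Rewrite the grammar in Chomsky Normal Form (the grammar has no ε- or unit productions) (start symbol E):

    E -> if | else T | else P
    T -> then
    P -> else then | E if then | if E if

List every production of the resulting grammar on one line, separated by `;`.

Introduce a nonterminal for each terminal appearing in a rule of length ≥ 2: X1 → else, X2 → then, X3 → if.
Binarize each right-hand side of length ≥ 3 by chaining fresh nonterminals (Y1, Y2, …): affected rules were P → E X3 X2; P → X3 E X3.

E -> if | X1 T | X1 P; T -> then; P -> X1 X2 | E Y1 | X3 Y2; X1 -> else; X2 -> then; X3 -> if; Y1 -> X3 X2; Y2 -> E X3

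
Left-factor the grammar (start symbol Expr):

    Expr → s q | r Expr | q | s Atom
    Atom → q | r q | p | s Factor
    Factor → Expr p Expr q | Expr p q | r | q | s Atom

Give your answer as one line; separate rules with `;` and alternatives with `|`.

Expr has alternatives sharing prefix 's': factor to Expr → s Expr1 with Expr1 → q | Atom.
Factor has alternatives sharing prefix 'Expr p': factor to Factor → Expr p Factor1 with Factor1 → Expr q | q.

Expr → r Expr | q | s Expr1; Atom → q | r q | p | s Factor; Factor → r | q | s Atom | Expr p Factor1; Expr1 → q | Atom; Factor1 → Expr q | q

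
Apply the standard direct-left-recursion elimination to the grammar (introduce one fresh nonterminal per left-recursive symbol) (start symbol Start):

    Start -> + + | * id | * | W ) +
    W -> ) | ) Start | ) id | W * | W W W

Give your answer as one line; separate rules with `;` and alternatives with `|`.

Directly left-recursive nonterminal: W.
For W: α = {*, W W}, β = {), ) Start, ) id}. Rewrite as W → β W1 and W1 → α W1 | ε.

Start -> + + | * id | * | W ) +; W -> ) W1 | ) Start W1 | ) id W1; W1 -> * W1 | W W W1 | ε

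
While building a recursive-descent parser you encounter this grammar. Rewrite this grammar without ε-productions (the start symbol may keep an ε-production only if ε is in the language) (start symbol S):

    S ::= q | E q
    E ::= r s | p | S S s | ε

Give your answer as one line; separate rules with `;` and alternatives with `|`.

S ::= q | E q; E ::= r s | p | S S s

The nullable symbols are {E}.
ε ∉ L(G), so no ε-production is kept.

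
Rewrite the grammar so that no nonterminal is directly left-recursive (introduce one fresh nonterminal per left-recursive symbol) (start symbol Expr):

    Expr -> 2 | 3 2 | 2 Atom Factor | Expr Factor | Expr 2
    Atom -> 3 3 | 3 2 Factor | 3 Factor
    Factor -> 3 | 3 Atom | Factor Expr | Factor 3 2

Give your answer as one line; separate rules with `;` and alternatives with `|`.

Expr -> 2 Expr1 | 3 2 Expr1 | 2 Atom Factor Expr1; Atom -> 3 3 | 3 2 Factor | 3 Factor; Factor -> 3 Factor1 | 3 Atom Factor1; Expr1 -> Factor Expr1 | 2 Expr1 | ε; Factor1 -> Expr Factor1 | 3 2 Factor1 | ε

Expr, Factor are directly left-recursive.
For Expr: α = {Factor, 2}, β = {2, 3 2, 2 Atom Factor}. Rewrite as Expr → β Expr1 and Expr1 → α Expr1 | ε.
For Factor: α = {Expr, 3 2}, β = {3, 3 Atom}. Rewrite as Factor → β Factor1 and Factor1 → α Factor1 | ε.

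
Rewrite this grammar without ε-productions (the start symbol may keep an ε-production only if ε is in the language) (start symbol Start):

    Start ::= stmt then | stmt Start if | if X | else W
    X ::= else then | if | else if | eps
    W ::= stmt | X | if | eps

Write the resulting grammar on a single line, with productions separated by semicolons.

Nullable nonterminals: {W, X}.
ε ∉ L(G), so no ε-production is kept.
Expand every rule over subsets of its nullable positions: Start → if X gives if X | if. Start → else W gives else W | else.

Start ::= stmt then | stmt Start if | if X | if | else W | else; X ::= else then | if | else if; W ::= stmt | X | if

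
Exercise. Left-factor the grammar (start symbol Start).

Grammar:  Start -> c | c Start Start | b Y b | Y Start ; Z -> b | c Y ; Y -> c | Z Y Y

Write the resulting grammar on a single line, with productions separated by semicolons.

Start has alternatives sharing prefix 'c': factor to Start → c Start1 with Start1 → ε | Start Start.

Start -> b Y b | Y Start | c Start1; Z -> b | c Y; Y -> c | Z Y Y; Start1 -> ε | Start Start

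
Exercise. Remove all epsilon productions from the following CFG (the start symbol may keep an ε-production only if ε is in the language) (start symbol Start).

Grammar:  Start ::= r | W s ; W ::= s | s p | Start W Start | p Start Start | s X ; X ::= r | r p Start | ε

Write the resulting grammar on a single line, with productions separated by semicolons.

The nullable symbols are {X}.
ε ∉ L(G), so no ε-production is kept.

Start ::= r | W s; W ::= s | s p | Start W Start | p Start Start | s X; X ::= r | r p Start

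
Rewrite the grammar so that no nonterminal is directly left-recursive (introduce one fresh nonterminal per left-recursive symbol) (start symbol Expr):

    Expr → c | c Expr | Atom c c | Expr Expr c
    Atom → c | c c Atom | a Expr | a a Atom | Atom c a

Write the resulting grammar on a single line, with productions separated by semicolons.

Expr → c Expr1 | c Expr Expr1 | Atom c c Expr1; Atom → c Atom1 | c c Atom Atom1 | a Expr Atom1 | a a Atom Atom1; Expr1 → Expr c Expr1 | ε; Atom1 → c a Atom1 | ε

Expr, Atom are directly left-recursive.
For Expr: α = {Expr c}, β = {c, c Expr, Atom c c}. Rewrite as Expr → β Expr1 and Expr1 → α Expr1 | ε.
For Atom: α = {c a}, β = {c, c c Atom, a Expr, a a Atom}. Rewrite as Atom → β Atom1 and Atom1 → α Atom1 | ε.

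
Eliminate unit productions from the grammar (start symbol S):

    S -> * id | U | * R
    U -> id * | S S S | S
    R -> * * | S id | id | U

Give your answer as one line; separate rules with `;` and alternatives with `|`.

Unit pairs: R ⇒* {S, U}; S ⇒* {U}; U ⇒* {S}.
For each unit pair (A, B), copy every non-unit production of B to A, then drop all unit productions.

S -> id * | S S S | * id | * R; U -> id * | S S S | * id | * R; R -> id * | S S S | * id | * R | * * | S id | id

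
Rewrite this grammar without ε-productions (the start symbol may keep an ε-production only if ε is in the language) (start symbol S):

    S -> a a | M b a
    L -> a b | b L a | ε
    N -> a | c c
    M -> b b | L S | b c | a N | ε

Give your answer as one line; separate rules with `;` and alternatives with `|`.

Nullable set = {L, M}.
ε ∉ L(G), so no ε-production is kept.
For each production, add variants omitting each subset of nullable occurrences: S → M b a gives M b a | b a. L → b L a gives b L a | b a. M → L S gives L S | S.

S -> a a | M b a | b a; L -> a b | b L a | b a; N -> a | c c; M -> b b | L S | S | b c | a N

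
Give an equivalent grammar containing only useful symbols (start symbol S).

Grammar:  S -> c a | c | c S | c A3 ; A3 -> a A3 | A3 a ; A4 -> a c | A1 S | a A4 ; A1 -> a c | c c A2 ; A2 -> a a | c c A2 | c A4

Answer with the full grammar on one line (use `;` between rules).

Generating nonterminals: {A1, A2, A4, S}.
Reachable from S after that: {S}.
Removed useless symbols: {A1, A2, A3, A4} and every production mentioning them.

S -> c a | c | c S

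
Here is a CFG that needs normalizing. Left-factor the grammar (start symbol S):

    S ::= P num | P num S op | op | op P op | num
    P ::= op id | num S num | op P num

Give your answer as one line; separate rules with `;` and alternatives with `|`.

S ::= num | P num S' | op S''; P ::= num S num | op P'; S' ::= eps | S op; S'' ::= eps | P op; P' ::= id | P num

S has alternatives sharing prefix 'P num': factor to S → P num S' with S' → ε | S op.
S has alternatives sharing prefix 'op': factor to S → op S'' with S'' → ε | P op.
P has alternatives sharing prefix 'op': factor to P → op P' with P' → id | P num.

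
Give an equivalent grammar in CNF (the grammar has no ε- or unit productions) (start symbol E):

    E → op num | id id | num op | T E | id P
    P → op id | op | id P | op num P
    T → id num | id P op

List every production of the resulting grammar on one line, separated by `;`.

E → X1 X2 | X3 X3 | X2 X1 | T E | X3 P; P → X1 X3 | op | X3 P | X1 Y1; T → X3 X2 | X3 Y2; X1 → op; X2 → num; X3 → id; Y1 → X2 P; Y2 → P X1

Introduce a nonterminal for each terminal appearing in a rule of length ≥ 2: X1 → op, X2 → num, X3 → id.
Binarize each right-hand side of length ≥ 3 by chaining fresh nonterminals (Y1, Y2, …): affected rules were P → X1 X2 P; T → X3 P X1.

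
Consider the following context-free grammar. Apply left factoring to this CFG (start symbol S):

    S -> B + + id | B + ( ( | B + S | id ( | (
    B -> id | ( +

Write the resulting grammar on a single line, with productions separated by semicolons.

S has alternatives sharing prefix 'B +': factor to S → B + S' with S' → + id | ( ( | S.

S -> id ( | ( | B + S'; B -> id | ( +; S' -> + id | ( ( | S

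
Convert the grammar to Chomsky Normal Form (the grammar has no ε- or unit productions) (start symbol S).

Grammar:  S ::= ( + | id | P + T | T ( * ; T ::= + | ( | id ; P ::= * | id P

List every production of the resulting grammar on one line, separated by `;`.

Introduce a nonterminal for each terminal appearing in a rule of length ≥ 2: X1 → (, X2 → +, X3 → *, X4 → id.
Binarize each right-hand side of length ≥ 3 by chaining fresh nonterminals (Y1, Y2, …): affected rules were S → P X2 T; S → T X1 X3.

S ::= X1 X2 | id | P Y1 | T Y2; T ::= + | ( | id; P ::= * | X4 P; X1 ::= (; X2 ::= +; X3 ::= *; X4 ::= id; Y1 ::= X2 T; Y2 ::= X1 X3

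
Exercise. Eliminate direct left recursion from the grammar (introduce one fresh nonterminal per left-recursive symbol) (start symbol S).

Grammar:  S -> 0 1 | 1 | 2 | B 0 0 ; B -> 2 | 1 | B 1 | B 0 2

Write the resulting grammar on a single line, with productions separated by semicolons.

S -> 0 1 | 1 | 2 | B 0 0; B -> 2 B' | 1 B'; B' -> 1 B' | 0 2 B' | ε

B is directly left-recursive.
For B: α = {1, 0 2}, β = {2, 1}. Rewrite as B → β B' and B' → α B' | ε.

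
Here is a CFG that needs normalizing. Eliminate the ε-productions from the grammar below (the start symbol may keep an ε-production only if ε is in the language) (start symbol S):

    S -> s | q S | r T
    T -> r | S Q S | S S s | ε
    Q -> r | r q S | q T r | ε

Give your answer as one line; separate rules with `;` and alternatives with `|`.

S -> s | q S | r T | r; T -> r | S Q S | S S | S S s; Q -> r | r q S | q T r | q r

Nullable nonterminals: {Q, T}.
ε ∉ L(G), so no ε-production is kept.
Expand every rule over subsets of its nullable positions: S → r T gives r T | r. T → S Q S gives S Q S | S S. Q → q T r gives q T r | q r.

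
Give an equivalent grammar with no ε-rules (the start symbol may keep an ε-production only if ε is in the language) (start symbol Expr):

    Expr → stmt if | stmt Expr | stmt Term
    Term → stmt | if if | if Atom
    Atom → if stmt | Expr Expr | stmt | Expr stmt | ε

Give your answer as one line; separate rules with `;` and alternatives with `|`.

The nullable symbols are {Atom}.
ε ∉ L(G), so no ε-production is kept.
Add the nullable-subset variants: Term → if Atom gives if Atom | if.

Expr → stmt if | stmt Expr | stmt Term; Term → stmt | if if | if Atom | if; Atom → if stmt | Expr Expr | stmt | Expr stmt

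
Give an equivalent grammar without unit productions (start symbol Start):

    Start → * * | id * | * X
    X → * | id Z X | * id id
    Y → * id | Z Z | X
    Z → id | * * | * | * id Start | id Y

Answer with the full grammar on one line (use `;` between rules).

Start → * * | id * | * X; X → * | id Z X | * id id; Y → * | id Z X | * id id | * id | Z Z; Z → id | * * | * | * id Start | id Y

Unit pairs: Y ⇒* {X}.
Replace each nonterminal's rules with the union of the non-unit rules of every nonterminal it unit-derives.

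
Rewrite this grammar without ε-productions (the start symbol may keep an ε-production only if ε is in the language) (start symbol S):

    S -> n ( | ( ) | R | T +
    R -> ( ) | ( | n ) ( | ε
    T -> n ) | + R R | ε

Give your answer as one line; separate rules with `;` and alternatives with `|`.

S -> n ( | ( ) | R | T + | + | ε; R -> ( ) | ( | n ) (; T -> n ) | + R R | + R | +

Nullable set = {R, S, T}.
ε ∈ L(G) since S is nullable, so keep S → ε.
For each production, add variants omitting each subset of nullable occurrences: S → T + gives T + | +. T → + R R gives + R R | + R | +.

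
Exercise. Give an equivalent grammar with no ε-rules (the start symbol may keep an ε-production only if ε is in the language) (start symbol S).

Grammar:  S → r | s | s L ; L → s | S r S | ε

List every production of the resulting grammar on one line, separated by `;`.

S → r | s | s L; L → s | S r S

Nullable set = {L}.
ε ∉ L(G), so no ε-production is kept.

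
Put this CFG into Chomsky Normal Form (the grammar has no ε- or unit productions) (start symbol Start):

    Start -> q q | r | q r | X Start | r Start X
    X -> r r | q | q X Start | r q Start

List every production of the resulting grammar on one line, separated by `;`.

Introduce a nonterminal for each terminal appearing in a rule of length ≥ 2: X1 → q, X2 → r.
Binarize each right-hand side of length ≥ 3 by chaining fresh nonterminals (Y1, Y2, …): affected rules were Start → X2 Start X; X → X1 X Start; X → X2 X1 Start.

Start -> X1 X1 | r | X1 X2 | X Start | X2 Y1; X -> X2 X2 | q | X1 Y2 | X2 Y3; X1 -> q; X2 -> r; Y1 -> Start X; Y2 -> X Start; Y3 -> X1 Start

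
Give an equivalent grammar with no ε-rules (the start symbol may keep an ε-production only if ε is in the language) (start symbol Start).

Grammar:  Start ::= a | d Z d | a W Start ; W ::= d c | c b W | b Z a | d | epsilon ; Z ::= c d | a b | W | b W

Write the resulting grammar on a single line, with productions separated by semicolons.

Start ::= a | d Z d | d d | a W Start | a Start; W ::= d c | c b W | c b | b Z a | b a | d; Z ::= c d | a b | W | b W | b

Nullable nonterminals: {W, Z}.
ε ∉ L(G), so no ε-production is kept.
For each production, add variants omitting each subset of nullable occurrences: Start → d Z d gives d Z d | d d. Start → a W Start gives a W Start | a Start. W → c b W gives c b W | c b. W → b Z a gives b Z a | b a.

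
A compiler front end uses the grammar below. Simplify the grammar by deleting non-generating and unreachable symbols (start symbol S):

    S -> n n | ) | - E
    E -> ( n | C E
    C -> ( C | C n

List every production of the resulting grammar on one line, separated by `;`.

S -> n n | ) | - E; E -> ( n

Generating nonterminals: {E, S}.
Reachable from S after that: {E, S}.
Removed useless symbols: {C} and every production mentioning them.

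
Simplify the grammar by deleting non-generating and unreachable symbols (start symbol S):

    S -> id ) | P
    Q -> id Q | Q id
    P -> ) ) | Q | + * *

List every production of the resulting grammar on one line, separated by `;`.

Generating nonterminals: {P, S}.
Reachable from S after that: {P, S}.
Removed useless symbols: {Q} and every production mentioning them.

S -> id ) | P; P -> ) ) | + * *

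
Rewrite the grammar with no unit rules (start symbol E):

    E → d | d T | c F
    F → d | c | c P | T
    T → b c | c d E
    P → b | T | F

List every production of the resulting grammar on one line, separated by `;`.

Unit pairs: F ⇒* {T}; P ⇒* {F, T}.
For each unit pair (A, B), copy every non-unit production of B to A, then drop all unit productions.

E → d | d T | c F; F → d | c | c P | b c | c d E; T → b c | c d E; P → d | c | c P | b | b c | c d E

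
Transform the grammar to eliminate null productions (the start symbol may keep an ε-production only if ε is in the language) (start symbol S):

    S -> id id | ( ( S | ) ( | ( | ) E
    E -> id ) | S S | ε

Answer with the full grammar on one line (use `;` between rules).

The nullable symbols are {E}.
ε ∉ L(G), so no ε-production is kept.
Expand every rule over subsets of its nullable positions: S → ) E gives ) E | ).

S -> id id | ( ( S | ) ( | ( | ) E | ); E -> id ) | S S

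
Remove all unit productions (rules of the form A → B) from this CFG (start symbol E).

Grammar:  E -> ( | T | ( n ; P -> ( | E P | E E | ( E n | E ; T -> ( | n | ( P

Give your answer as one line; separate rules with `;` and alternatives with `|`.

E -> ( | ( n | n | ( P; P -> ( | ( n | E P | E E | ( E n | n | ( P; T -> ( | n | ( P

Unit pairs: E ⇒* {T}; P ⇒* {E, T}.
For each unit pair (A, B), copy every non-unit production of B to A, then drop all unit productions.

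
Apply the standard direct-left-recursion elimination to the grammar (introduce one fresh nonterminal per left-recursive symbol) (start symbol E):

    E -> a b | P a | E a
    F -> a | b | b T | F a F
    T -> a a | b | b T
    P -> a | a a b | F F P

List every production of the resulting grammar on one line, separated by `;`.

E, F are directly left-recursive.
For E: α = {a}, β = {a b, P a}. Rewrite as E → β E' and E' → α E' | ε.
For F: α = {a F}, β = {a, b, b T}. Rewrite as F → β F' and F' → α F' | ε.

E -> a b E' | P a E'; F -> a F' | b F' | b T F'; T -> a a | b | b T; P -> a | a a b | F F P; E' -> a E' | ε; F' -> a F F' | ε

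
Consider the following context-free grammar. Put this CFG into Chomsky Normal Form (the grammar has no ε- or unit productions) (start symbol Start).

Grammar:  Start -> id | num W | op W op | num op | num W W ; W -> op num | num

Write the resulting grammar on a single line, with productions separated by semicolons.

Introduce a nonterminal for each terminal appearing in a rule of length ≥ 2: X1 → num, X2 → op.
Binarize each right-hand side of length ≥ 3 by chaining fresh nonterminals (Y1, Y2, …): affected rules were Start → X2 W X2; Start → X1 W W.

Start -> id | X1 W | X2 Y1 | X1 X2 | X1 Y2; W -> X2 X1 | num; X1 -> num; X2 -> op; Y1 -> W X2; Y2 -> W W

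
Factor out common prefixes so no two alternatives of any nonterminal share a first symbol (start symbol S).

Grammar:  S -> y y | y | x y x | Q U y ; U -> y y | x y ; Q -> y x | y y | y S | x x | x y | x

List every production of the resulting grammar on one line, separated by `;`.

S -> x y x | Q U y | y S'; U -> y y | x y; Q -> y Q' | x Q''; S' -> y | ε; Q' -> x | y | S; Q'' -> x | y | ε

S has alternatives sharing prefix 'y': factor to S → y S' with S' → y | ε.
Q has alternatives sharing prefix 'y': factor to Q → y Q' with Q' → x | y | S.
Q has alternatives sharing prefix 'x': factor to Q → x Q'' with Q'' → x | y | ε.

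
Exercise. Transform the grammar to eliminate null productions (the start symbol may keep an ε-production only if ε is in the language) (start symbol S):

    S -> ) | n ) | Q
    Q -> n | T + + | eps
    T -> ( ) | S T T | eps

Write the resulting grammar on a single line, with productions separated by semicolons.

Nullable set = {Q, S, T}.
ε ∈ L(G) since S is nullable, so keep S → ε.
Expand every rule over subsets of its nullable positions: Q → T + + gives T + + | + +. T → S T T gives S T T | S T | S | T T.

S -> ) | n ) | Q | ε; Q -> n | T + + | + +; T -> ( ) | S T T | S T | S | T T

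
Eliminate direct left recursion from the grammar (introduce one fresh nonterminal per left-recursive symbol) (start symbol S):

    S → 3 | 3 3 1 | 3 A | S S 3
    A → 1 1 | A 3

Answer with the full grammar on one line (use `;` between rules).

S, A are directly left-recursive.
For S: α = {S 3}, β = {3, 3 3 1, 3 A}. Rewrite as S → β S' and S' → α S' | ε.
For A: α = {3}, β = {1 1}. Rewrite as A → β A' and A' → α A' | ε.

S → 3 S' | 3 3 1 S' | 3 A S'; A → 1 1 A'; S' → S 3 S' | ε; A' → 3 A' | ε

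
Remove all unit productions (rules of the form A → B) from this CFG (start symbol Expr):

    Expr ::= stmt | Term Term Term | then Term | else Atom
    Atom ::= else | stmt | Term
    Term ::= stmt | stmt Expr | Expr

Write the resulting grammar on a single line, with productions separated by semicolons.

Expr ::= stmt | Term Term Term | then Term | else Atom; Atom ::= stmt | stmt Expr | else | Term Term Term | then Term | else Atom; Term ::= stmt | stmt Expr | Term Term Term | then Term | else Atom

Unit pairs: Atom ⇒* {Expr, Term}; Term ⇒* {Expr}.
For every A with A ⇒* B via unit rules, add B's non-unit alternatives to A; then delete every rule of the form X → Y.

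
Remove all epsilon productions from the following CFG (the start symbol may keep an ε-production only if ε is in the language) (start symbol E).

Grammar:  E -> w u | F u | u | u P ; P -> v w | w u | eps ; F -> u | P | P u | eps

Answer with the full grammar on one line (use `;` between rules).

E -> w u | F u | u | u P; P -> v w | w u; F -> u | P | P u

Nullable set = {F, P}.
ε ∉ L(G), so no ε-production is kept.
Add the nullable-subset variants: E → F u gives F u | u.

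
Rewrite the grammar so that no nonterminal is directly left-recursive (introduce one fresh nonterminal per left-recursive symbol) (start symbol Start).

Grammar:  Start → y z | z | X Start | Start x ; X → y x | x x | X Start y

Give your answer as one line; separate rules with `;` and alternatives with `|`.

Left recursion appears on Start, X.
For Start: α = {x}, β = {y z, z, X Start}. Rewrite as Start → β Start1 and Start1 → α Start1 | ε.
For X: α = {Start y}, β = {y x, x x}. Rewrite as X → β X1 and X1 → α X1 | ε.

Start → y z Start1 | z Start1 | X Start Start1; X → y x X1 | x x X1; Start1 → x Start1 | ε; X1 → Start y X1 | ε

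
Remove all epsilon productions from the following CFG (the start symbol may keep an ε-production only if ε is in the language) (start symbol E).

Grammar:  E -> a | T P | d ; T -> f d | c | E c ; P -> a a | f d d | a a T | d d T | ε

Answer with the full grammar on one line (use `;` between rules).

Nullable set = {P}.
ε ∉ L(G), so no ε-production is kept.
For each production, add variants omitting each subset of nullable occurrences: E → T P gives T P | T.

E -> a | T P | T | d; T -> f d | c | E c; P -> a a | f d d | a a T | d d T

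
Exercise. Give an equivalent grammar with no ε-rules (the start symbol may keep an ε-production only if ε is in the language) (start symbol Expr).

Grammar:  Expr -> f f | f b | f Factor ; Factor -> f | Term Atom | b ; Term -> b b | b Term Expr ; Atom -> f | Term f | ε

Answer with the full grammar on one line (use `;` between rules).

The nullable symbols are {Atom}.
ε ∉ L(G), so no ε-production is kept.
Add the nullable-subset variants: Factor → Term Atom gives Term Atom | Term.

Expr -> f f | f b | f Factor; Factor -> f | Term Atom | Term | b; Term -> b b | b Term Expr; Atom -> f | Term f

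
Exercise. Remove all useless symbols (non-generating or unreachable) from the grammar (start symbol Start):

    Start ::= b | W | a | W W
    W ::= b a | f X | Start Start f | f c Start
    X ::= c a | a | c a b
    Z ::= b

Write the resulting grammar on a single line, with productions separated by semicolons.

Start ::= b | W | a | W W; W ::= b a | f X | Start Start f | f c Start; X ::= c a | a | c a b

Generating nonterminals: {Start, W, X, Z}.
Reachable from Start after that: {Start, W, X}.
Removed useless symbols: {Z} and every production mentioning them.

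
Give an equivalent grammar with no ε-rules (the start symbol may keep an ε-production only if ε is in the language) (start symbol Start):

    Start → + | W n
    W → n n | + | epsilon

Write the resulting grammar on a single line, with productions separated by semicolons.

Start → + | W n | n; W → n n | +

Nullable set = {W}.
ε ∉ L(G), so no ε-production is kept.
Add the nullable-subset variants: Start → W n gives W n | n.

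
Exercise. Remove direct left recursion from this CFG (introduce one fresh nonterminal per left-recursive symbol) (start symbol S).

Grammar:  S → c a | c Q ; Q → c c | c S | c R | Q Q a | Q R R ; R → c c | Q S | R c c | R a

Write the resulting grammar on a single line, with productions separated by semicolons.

Directly left-recursive nonterminals: Q, R.
For Q: α = {Q a, R R}, β = {c c, c S, c R}. Rewrite as Q → β Q' and Q' → α Q' | ε.
For R: α = {c c, a}, β = {c c, Q S}. Rewrite as R → β R' and R' → α R' | ε.

S → c a | c Q; Q → c c Q' | c S Q' | c R Q'; R → c c R' | Q S R'; Q' → Q a Q' | R R Q' | ε; R' → c c R' | a R' | ε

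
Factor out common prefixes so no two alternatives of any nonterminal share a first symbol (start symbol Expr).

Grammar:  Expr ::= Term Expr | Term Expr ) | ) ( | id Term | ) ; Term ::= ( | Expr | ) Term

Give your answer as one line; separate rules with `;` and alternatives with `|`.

Expr has alternatives sharing prefix 'Term Expr': factor to Expr → Term Expr Expr1 with Expr1 → ε | ).
Expr has alternatives sharing prefix ')': factor to Expr → ) Expr2 with Expr2 → ( | ε.

Expr ::= id Term | Term Expr Expr1 | ) Expr2; Term ::= ( | Expr | ) Term; Expr1 ::= ε | ); Expr2 ::= ( | ε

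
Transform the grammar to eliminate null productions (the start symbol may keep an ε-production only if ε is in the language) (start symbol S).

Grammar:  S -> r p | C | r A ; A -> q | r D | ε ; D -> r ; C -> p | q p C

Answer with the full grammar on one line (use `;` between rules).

S -> r p | C | r A | r; A -> q | r D; D -> r; C -> p | q p C

The nullable symbols are {A}.
ε ∉ L(G), so no ε-production is kept.
Expand every rule over subsets of its nullable positions: S → r A gives r A | r.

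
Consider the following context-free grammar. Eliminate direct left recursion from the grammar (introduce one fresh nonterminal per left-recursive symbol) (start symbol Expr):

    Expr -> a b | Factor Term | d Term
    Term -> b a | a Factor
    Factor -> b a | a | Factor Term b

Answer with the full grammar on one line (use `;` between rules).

Expr -> a b | Factor Term | d Term; Term -> b a | a Factor; Factor -> b a Factor1 | a Factor1; Factor1 -> Term b Factor1 | ε

Factor is directly left-recursive.
For Factor: α = {Term b}, β = {b a, a}. Rewrite as Factor → β Factor1 and Factor1 → α Factor1 | ε.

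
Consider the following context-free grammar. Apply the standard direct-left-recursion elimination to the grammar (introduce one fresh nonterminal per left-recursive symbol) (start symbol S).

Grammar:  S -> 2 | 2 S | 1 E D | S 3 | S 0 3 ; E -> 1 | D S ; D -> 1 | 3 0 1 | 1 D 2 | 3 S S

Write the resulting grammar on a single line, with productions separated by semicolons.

Left recursion appears on S.
For S: α = {3, 0 3}, β = {2, 2 S, 1 E D}. Rewrite as S → β S' and S' → α S' | ε.

S -> 2 S' | 2 S S' | 1 E D S'; E -> 1 | D S; D -> 1 | 3 0 1 | 1 D 2 | 3 S S; S' -> 3 S' | 0 3 S' | ε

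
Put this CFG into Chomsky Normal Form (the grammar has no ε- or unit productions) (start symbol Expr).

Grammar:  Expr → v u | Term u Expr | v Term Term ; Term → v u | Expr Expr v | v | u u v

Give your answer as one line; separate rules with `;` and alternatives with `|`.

Introduce a nonterminal for each terminal appearing in a rule of length ≥ 2: X1 → v, X2 → u.
Binarize each right-hand side of length ≥ 3 by chaining fresh nonterminals (Y1, Y2, …): affected rules were Expr → Term X2 Expr; Expr → X1 Term Term; Term → Expr Expr X1; Term → X2 X2 X1.

Expr → X1 X2 | Term Y1 | X1 Y2; Term → X1 X2 | Expr Y3 | v | X2 Y4; X1 → v; X2 → u; Y1 → X2 Expr; Y2 → Term Term; Y3 → Expr X1; Y4 → X2 X1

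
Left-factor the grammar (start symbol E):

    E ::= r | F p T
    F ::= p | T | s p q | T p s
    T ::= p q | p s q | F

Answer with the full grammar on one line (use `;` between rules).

E ::= r | F p T; F ::= p | s p q | T F'; T ::= F | p T'; F' ::= ε | p s; T' ::= q | s q

F has alternatives sharing prefix 'T': factor to F → T F' with F' → ε | p s.
T has alternatives sharing prefix 'p': factor to T → p T' with T' → q | s q.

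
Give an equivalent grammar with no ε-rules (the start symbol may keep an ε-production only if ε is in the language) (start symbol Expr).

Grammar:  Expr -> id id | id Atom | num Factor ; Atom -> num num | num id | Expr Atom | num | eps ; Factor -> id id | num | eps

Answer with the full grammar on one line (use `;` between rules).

Expr -> id id | id Atom | id | num Factor | num; Atom -> num num | num id | Expr Atom | Expr | num; Factor -> id id | num

Nullable nonterminals: {Atom, Factor}.
ε ∉ L(G), so no ε-production is kept.
For each production, add variants omitting each subset of nullable occurrences: Expr → id Atom gives id Atom | id. Expr → num Factor gives num Factor | num. Atom → Expr Atom gives Expr Atom | Expr.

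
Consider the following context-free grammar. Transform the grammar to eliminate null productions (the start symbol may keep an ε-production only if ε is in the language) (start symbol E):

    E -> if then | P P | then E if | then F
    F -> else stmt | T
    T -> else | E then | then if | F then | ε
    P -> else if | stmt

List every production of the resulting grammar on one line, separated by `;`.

Nullable set = {F, T}.
ε ∉ L(G), so no ε-production is kept.
Add the nullable-subset variants: E → then F gives then F | then. T → F then gives F then | then.

E -> if then | P P | then E if | then F | then; F -> else stmt | T; T -> else | E then | then if | F then | then; P -> else if | stmt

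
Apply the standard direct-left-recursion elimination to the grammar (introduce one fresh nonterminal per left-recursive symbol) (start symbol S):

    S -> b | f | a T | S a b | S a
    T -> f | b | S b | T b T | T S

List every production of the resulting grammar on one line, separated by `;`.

S, T are directly left-recursive.
For S: α = {a b, a}, β = {b, f, a T}. Rewrite as S → β S' and S' → α S' | ε.
For T: α = {b T, S}, β = {f, b, S b}. Rewrite as T → β T' and T' → α T' | ε.

S -> b S' | f S' | a T S'; T -> f T' | b T' | S b T'; S' -> a b S' | a S' | eps; T' -> b T T' | S T' | eps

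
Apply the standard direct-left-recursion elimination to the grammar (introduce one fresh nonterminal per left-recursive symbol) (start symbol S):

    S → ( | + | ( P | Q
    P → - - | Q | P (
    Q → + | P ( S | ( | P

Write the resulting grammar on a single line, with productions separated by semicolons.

Left recursion appears on P.
For P: α = {(}, β = {- -, Q}. Rewrite as P → β P' and P' → α P' | ε.

S → ( | + | ( P | Q; P → - - P' | Q P'; Q → + | P ( S | ( | P; P' → ( P' | eps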